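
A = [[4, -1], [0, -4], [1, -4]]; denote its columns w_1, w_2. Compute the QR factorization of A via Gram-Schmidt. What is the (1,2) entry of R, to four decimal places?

q_1 = w_1/‖w_1‖ = (4, 0, 1)/4.1231 = (0.9701, 0.0000, 0.2425).
r_{12} = q_1·w_2 = -1.9403.

r_{12} = -1.9403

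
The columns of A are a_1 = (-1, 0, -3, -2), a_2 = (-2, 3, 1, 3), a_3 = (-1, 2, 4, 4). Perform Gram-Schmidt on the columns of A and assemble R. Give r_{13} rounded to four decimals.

a_1 = (-1, 0, -3, -2); ‖a_1‖ = 3.7417, so q_1 = (-0.2673, 0.0000, -0.8018, -0.5345).
r_{13} = q_1·a_3 = -5.0780.

r_{13} = -5.0780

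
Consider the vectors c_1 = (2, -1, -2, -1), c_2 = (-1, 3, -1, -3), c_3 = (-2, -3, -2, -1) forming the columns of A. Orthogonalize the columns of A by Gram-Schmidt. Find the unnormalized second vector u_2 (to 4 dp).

q_1 = c_1/‖c_1‖ = (2, -1, -2, -1)/3.1623 = (0.6325, -0.3162, -0.6325, -0.3162).
r_{12} = q_1·c_2 = 0.0000.
u_2 = c_2 + 0.0000·q_1 = (-1.0000, 3.0000, -1.0000, -3.0000).

u_2 = (-1.0000, 3.0000, -1.0000, -3.0000)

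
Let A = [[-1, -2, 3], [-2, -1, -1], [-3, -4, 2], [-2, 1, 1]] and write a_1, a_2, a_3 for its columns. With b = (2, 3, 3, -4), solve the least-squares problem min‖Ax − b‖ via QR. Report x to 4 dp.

x = (0.4982, -1.8055, -0.8121)

a_1 = (-1, -2, -3, -2); ‖a_1‖ = 4.2426, so q_1 = (-0.2357, -0.4714, -0.7071, -0.4714).
q_1·a_2 = (-0.2357)·(-2) + (-0.4714)·(-1) + (-0.7071)·(-4) + (-0.4714)·1 = 3.2998.
u_2 = a_2 − 3.2998·q_1 = (-1.2222, 0.5556, -1.6667, 2.5556).
‖u_2‖ = 3.3333, so q_2 = (-0.3667, 0.1667, -0.5000, 0.7667).
q_1·a_3 = (-0.2357)·3 + (-0.4714)·(-1) + (-0.7071)·2 + (-0.4714)·1 = -2.1213; q_2·a_3 = (-0.3667)·3 + 0.1667·(-1) + (-0.5000)·2 + 0.7667·1 = -1.5000.
u_3 = a_3 + 2.1213·q_1 + 1.5000·q_2 = (1.9500, -1.7500, -0.2500, 1.1500).
‖u_3‖ = 2.8723, so q_3 = (0.6789, -0.6093, -0.0870, 0.4004).
Qᵀb = (-2.1213, -4.8000, -2.3326).
Back-substitute: x_3 = -2.3326/2.8723 = -0.8121.
x_2 = (-4.8000 + 1.5000·(-0.8121))/3.3333 = -1.8055.
x_1 = (-2.1213 − 3.2998·(-1.8055) + 2.1213·(-0.8121))/4.2426 = 0.4982.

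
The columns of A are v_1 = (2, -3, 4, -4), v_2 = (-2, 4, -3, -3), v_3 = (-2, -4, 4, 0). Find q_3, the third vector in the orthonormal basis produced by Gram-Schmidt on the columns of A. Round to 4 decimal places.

q_3 = (-0.9268, -0.2506, 0.2796, 0.0042)

q_1 = v_1/‖v_1‖ = (2, -3, 4, -4)/6.7082 = (0.2981, -0.4472, 0.5963, -0.5963).
r_{12} = q_1·v_2 = -2.3851.
u_2 = v_2 + 2.3851·q_1 = (-1.2889, 2.9333, -1.5778, -4.4222).
‖u_2‖ = 5.6843, so q_2 = (-0.2267, 0.5160, -0.2776, -0.7780).
r_{13} = q_1·v_3 = 3.5777; r_{23} = q_2·v_3 = -2.7210.
u_3 = v_3 − 3.5777·q_1 + 2.7210·q_2 = (-3.6836, -0.9959, 1.1114, 0.0165).
‖u_3‖ = 3.9745, so q_3 = (-0.9268, -0.2506, 0.2796, 0.0042).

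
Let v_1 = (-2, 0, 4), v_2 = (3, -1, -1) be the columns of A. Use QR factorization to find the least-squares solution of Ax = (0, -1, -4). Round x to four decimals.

v_1 = (-2, 0, 4); ‖v_1‖ = 4.4721, so q_1 = (-0.4472, 0.0000, 0.8944).
q_1·v_2 = (-0.4472)·3 + 0.0000·(-1) + 0.8944·(-1) = -2.2361.
u_2 = v_2 + 2.2361·q_1 = (2.0000, -1.0000, 1.0000).
‖u_2‖ = 2.4495, so q_2 = (0.8165, -0.4082, 0.4082).
Qᵀb = (-3.5777, -1.2247).
Back-substitute: x_2 = -1.2247/2.4495 = -0.5000.
x_1 = (-3.5777 + 2.2361·(-0.5000))/4.4721 = -1.0500.

x = (-1.0500, -0.5000)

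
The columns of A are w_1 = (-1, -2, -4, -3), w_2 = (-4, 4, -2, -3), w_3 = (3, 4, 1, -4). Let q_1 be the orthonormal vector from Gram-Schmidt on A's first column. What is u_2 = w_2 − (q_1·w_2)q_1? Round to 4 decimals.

u_2 = (-3.5667, 4.8667, -0.2667, -1.7000)

q_1 = w_1/‖w_1‖ = (-1, -2, -4, -3)/5.4772 = (-0.1826, -0.3651, -0.7303, -0.5477).
r_{12} = q_1·w_2 = 2.3735.
u_2 = w_2 − 2.3735·q_1 = (-3.5667, 4.8667, -0.2667, -1.7000).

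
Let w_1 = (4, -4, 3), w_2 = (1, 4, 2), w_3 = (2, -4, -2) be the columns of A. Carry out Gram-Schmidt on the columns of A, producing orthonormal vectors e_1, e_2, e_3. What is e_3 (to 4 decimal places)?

w_1 = (4, -4, 3); ‖w_1‖ = 6.4031, so e_1 = (0.6247, -0.6247, 0.4685).
e_1·w_2 = 0.6247·1 + (-0.6247)·4 + 0.4685·2 = -0.9370.
u_2 = w_2 + 0.9370·e_1 = (1.5854, 3.4146, 2.4390).
‖u_2‖ = 4.4857, so e_2 = (0.3534, 0.7612, 0.5437).
e_1·w_3 = 0.6247·2 + (-0.6247)·(-4) + 0.4685·(-2) = 2.8111; e_2·w_3 = 0.3534·2 + 0.7612·(-4) + 0.5437·(-2) = -3.4255.
u_3 = w_3 − 2.8111·e_1 + 3.4255·e_2 = (1.4545, 0.3636, -1.4545).
‖u_3‖ = 2.0889, so e_3 = (0.6963, 0.1741, -0.6963).

e_3 = (0.6963, 0.1741, -0.6963)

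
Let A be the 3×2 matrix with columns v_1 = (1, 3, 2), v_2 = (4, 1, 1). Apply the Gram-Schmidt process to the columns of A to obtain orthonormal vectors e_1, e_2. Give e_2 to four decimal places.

v_1 = (1, 3, 2); ‖v_1‖ = 3.7417, so e_1 = (0.2673, 0.8018, 0.5345).
e_1·v_2 = 0.2673·4 + 0.8018·1 + 0.5345·1 = 2.4054.
u_2 = v_2 − 2.4054·e_1 = (3.3571, -0.9286, -0.2857).
‖u_2‖ = 3.4949, so e_2 = (0.9606, -0.2657, -0.0818).

e_2 = (0.9606, -0.2657, -0.0818)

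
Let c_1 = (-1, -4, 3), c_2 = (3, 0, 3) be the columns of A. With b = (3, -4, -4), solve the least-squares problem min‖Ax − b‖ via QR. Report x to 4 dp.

c_1 = (-1, -4, 3); ‖c_1‖ = 5.0990, so e_1 = (-0.1961, -0.7845, 0.5883).
e_1·c_2 = (-0.1961)·3 + (-0.7845)·0 + 0.5883·3 = 1.1767.
u_2 = c_2 − 1.1767·e_1 = (3.2308, 0.9231, 2.3077).
‖u_2‖ = 4.0762, so e_2 = (0.7926, 0.2265, 0.5661).
Qᵀb = (0.1961, -0.7926).
Back-substitute: x_2 = -0.7926/4.0762 = -0.1944.
x_1 = (0.1961 − 1.1767·(-0.1944))/5.0990 = 0.0833.

x = (0.0833, -0.1944)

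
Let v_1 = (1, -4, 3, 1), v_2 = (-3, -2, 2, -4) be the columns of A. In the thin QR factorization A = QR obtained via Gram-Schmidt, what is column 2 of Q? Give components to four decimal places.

e_2 = (-0.5836, -0.1724, 0.2189, -0.7627)

e_1 = v_1/‖v_1‖ = (1, -4, 3, 1)/5.1962 = (0.1925, -0.7698, 0.5774, 0.1925).
r_{12} = e_1·v_2 = 1.3472.
u_2 = v_2 − 1.3472·e_1 = (-3.2593, -0.9630, 1.2222, -4.2593).
‖u_2‖ = 5.5844, so e_2 = (-0.5836, -0.1724, 0.2189, -0.7627).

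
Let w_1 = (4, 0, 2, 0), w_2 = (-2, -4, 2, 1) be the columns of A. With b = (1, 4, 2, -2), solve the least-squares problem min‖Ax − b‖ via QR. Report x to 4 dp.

x = (0.2810, -0.5950)

q_1 = w_1/‖w_1‖ = (4, 0, 2, 0)/4.4721 = (0.8944, 0.0000, 0.4472, 0.0000).
r_{12} = q_1·w_2 = -0.8944.
u_2 = w_2 + 0.8944·q_1 = (-1.2000, -4.0000, 2.4000, 1.0000).
‖u_2‖ = 4.9193, so q_2 = (-0.2439, -0.8131, 0.4879, 0.2033).
Qᵀb = (1.7889, -2.9272).
Back-substitute: x_2 = -2.9272/4.9193 = -0.5950.
x_1 = (1.7889 + 0.8944·(-0.5950))/4.4721 = 0.2810.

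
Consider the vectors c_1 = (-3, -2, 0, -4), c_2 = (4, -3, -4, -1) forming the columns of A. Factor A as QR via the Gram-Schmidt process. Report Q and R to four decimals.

c_1 = (-3, -2, 0, -4); ‖c_1‖ = 5.3852, so q_1 = (-0.5571, -0.3714, 0.0000, -0.7428).
q_1·c_2 = (-0.5571)·4 + (-0.3714)·(-3) + 0.0000·(-4) + (-0.7428)·(-1) = -0.3714.
u_2 = c_2 + 0.3714·q_1 = (3.7931, -3.1379, -4.0000, -1.2759).
‖u_2‖ = 6.4701, so q_2 = (0.5863, -0.4850, -0.6182, -0.1972).

Q = [[-0.5571, 0.5863], [-0.3714, -0.4850], [0.0000, -0.6182], [-0.7428, -0.1972]], R = [[5.3852, -0.3714], [0.0000, 6.4701]]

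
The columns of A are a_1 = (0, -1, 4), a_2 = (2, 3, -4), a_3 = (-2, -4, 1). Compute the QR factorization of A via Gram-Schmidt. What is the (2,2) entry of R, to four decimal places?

r_{22} = 2.7865

a_1 = (0, -1, 4); ‖a_1‖ = 4.1231, so e_1 = (0.0000, -0.2425, 0.9701).
e_1·a_2 = 0.0000·2 + (-0.2425)·3 + 0.9701·(-4) = -4.6082.
u_2 = a_2 + 4.6082·e_1 = (2.0000, 1.8824, 0.4706).
r_{22} = ‖u_2‖ = 2.7865.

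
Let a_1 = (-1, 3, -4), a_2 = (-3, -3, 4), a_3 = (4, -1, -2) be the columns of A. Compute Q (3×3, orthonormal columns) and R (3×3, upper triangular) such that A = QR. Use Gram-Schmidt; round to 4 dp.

Q = [[-0.1961, -0.9806, 0.0000], [0.5883, -0.1177, -0.8000], [-0.7845, 0.1569, -0.6000]], R = [[5.0990, -4.3146, 0.1961], [0.0000, 3.9223, -4.1184], [0.0000, 0.0000, 2.0000]]

a_1 = (-1, 3, -4); ‖a_1‖ = 5.0990, so e_1 = (-0.1961, 0.5883, -0.7845).
e_1·a_2 = (-0.1961)·(-3) + 0.5883·(-3) + (-0.7845)·4 = -4.3146.
u_2 = a_2 + 4.3146·e_1 = (-3.8462, -0.4615, 0.6154).
‖u_2‖ = 3.9223, so e_2 = (-0.9806, -0.1177, 0.1569).
e_1·a_3 = (-0.1961)·4 + 0.5883·(-1) + (-0.7845)·(-2) = 0.1961; e_2·a_3 = (-0.9806)·4 + (-0.1177)·(-1) + 0.1569·(-2) = -4.1184.
u_3 = a_3 − 0.1961·e_1 + 4.1184·e_2 = (0.0000, -1.6000, -1.2000).
‖u_3‖ = 2.0000, so e_3 = (0.0000, -0.8000, -0.6000).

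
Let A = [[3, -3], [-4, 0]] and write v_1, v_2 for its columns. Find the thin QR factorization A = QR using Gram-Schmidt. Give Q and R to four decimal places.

v_1 = (3, -4); ‖v_1‖ = 5.0000, so q_1 = (0.6000, -0.8000).
q_1·v_2 = 0.6000·(-3) + (-0.8000)·0 = -1.8000.
u_2 = v_2 + 1.8000·q_1 = (-1.9200, -1.4400).
‖u_2‖ = 2.4000, so q_2 = (-0.8000, -0.6000).

Q = [[0.6000, -0.8000], [-0.8000, -0.6000]], R = [[5.0000, -1.8000], [0.0000, 2.4000]]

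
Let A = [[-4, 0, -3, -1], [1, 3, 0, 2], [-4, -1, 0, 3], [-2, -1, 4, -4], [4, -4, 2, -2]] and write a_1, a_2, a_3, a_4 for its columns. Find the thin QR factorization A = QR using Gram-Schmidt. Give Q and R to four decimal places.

a_1 = (-4, 1, -4, -2, 4); ‖a_1‖ = 7.2801, so q_1 = (-0.5494, 0.1374, -0.5494, -0.2747, 0.5494).
q_1·a_2 = (-0.5494)·0 + 0.1374·3 + (-0.5494)·(-1) + (-0.2747)·(-1) + 0.5494·(-4) = -0.9615.
u_2 = a_2 + 0.9615·q_1 = (-0.5283, 3.1321, -1.5283, -1.2642, -3.4717).
‖u_2‖ = 5.1064, so q_2 = (-0.1035, 0.6134, -0.2993, -0.2476, -0.6799).
q_1·a_3 = (-0.5494)·(-3) + 0.1374·0 + (-0.5494)·0 + (-0.2747)·4 + 0.5494·2 = 1.6483; q_2·a_3 = (-0.1035)·(-3) + 0.6134·0 + (-0.2993)·0 + (-0.2476)·4 + (-0.6799)·2 = -2.0396.
u_3 = a_3 − 1.6483·q_1 + 2.0396·q_2 = (-2.3054, 1.0246, 0.2952, 3.9479, -0.2923).
‖u_3‖ = 4.7035, so q_3 = (-0.4901, 0.2178, 0.0628, 0.8394, -0.0622).
q_1·a_4 = (-0.5494)·(-1) + 0.1374·2 + (-0.5494)·3 + (-0.2747)·(-4) + 0.5494·(-2) = -0.8242; q_2·a_4 = (-0.1035)·(-1) + 0.6134·2 + (-0.2993)·3 + (-0.2476)·(-4) + (-0.6799)·(-2) = 2.7823; q_3·a_4 = (-0.4901)·(-1) + 0.2178·2 + 0.0628·3 + 0.8394·(-4) + (-0.0622)·(-2) = -2.1190.
u_4 = a_4 + 0.8242·q_1 − 2.7823·q_2 + 2.1190·q_3 = (-2.2036, 0.8683, 3.5129, -1.7590, 0.2127).
‖u_4‖ = 4.5923, so q_4 = (-0.4798, 0.1891, 0.7649, -0.3830, 0.0463).

Q = [[-0.5494, -0.1035, -0.4901, -0.4798], [0.1374, 0.6134, 0.2178, 0.1891], [-0.5494, -0.2993, 0.0628, 0.7649], [-0.2747, -0.2476, 0.8394, -0.3830], [0.5494, -0.6799, -0.0622, 0.0463]], R = [[7.2801, -0.9615, 1.6483, -0.8242], [0.0000, 5.1064, -2.0396, 2.7823], [0.0000, 0.0000, 4.7035, -2.1190], [0.0000, 0.0000, 0.0000, 4.5923]]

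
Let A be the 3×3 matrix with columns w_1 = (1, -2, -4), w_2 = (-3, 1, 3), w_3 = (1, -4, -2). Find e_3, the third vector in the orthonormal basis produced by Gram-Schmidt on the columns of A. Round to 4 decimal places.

e_3 = (0.1907, -0.8581, 0.4767)

w_1 = (1, -2, -4); ‖w_1‖ = 4.5826, so e_1 = (0.2182, -0.4364, -0.8729).
e_1·w_2 = 0.2182·(-3) + (-0.4364)·1 + (-0.8729)·3 = -3.7097.
u_2 = w_2 + 3.7097·e_1 = (-2.1905, -0.6190, -0.2381).
‖u_2‖ = 2.2887, so e_2 = (-0.9571, -0.2705, -0.1040).
e_1·w_3 = 0.2182·1 + (-0.4364)·(-4) + (-0.8729)·(-2) = 3.7097; e_2·w_3 = (-0.9571)·1 + (-0.2705)·(-4) + (-0.1040)·(-2) = 0.3329.
u_3 = w_3 − 3.7097·e_1 − 0.3329·e_2 = (0.5091, -2.2909, 1.2727).
‖u_3‖ = 2.6697, so e_3 = (0.1907, -0.8581, 0.4767).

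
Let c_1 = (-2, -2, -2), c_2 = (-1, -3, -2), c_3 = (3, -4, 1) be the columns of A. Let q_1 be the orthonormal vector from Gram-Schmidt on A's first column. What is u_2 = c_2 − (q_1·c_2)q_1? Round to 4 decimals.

u_2 = (1.0000, -1.0000, 0.0000)

c_1 = (-2, -2, -2); ‖c_1‖ = 3.4641, so q_1 = (-0.5774, -0.5774, -0.5774).
q_1·c_2 = (-0.5774)·(-1) + (-0.5774)·(-3) + (-0.5774)·(-2) = 3.4641.
u_2 = c_2 − 3.4641·q_1 = (1.0000, -1.0000, 0.0000).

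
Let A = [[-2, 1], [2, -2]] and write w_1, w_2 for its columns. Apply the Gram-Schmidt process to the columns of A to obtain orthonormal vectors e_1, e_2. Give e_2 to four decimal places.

w_1 = (-2, 2); ‖w_1‖ = 2.8284, so e_1 = (-0.7071, 0.7071).
e_1·w_2 = (-0.7071)·1 + 0.7071·(-2) = -2.1213.
u_2 = w_2 + 2.1213·e_1 = (-0.5000, -0.5000).
‖u_2‖ = 0.7071, so e_2 = (-0.7071, -0.7071).

e_2 = (-0.7071, -0.7071)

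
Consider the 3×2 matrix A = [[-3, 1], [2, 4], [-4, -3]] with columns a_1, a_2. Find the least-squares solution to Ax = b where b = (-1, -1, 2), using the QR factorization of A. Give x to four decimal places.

x = (0.0108, -0.4301)

q_1 = a_1/‖a_1‖ = (-3, 2, -4)/5.3852 = (-0.5571, 0.3714, -0.7428).
r_{12} = q_1·a_2 = 3.1568.
u_2 = a_2 − 3.1568·q_1 = (2.7586, 2.8276, -0.6552).
‖u_2‖ = 4.0043, so q_2 = (0.6889, 0.7061, -0.1636).
Qᵀb = (-1.2999, -1.7223).
Back-substitute: x_2 = -1.7223/4.0043 = -0.4301.
x_1 = (-1.2999 − 3.1568·(-0.4301))/5.3852 = 0.0108.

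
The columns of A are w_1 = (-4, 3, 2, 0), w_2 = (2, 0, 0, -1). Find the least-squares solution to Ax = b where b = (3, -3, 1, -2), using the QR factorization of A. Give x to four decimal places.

x = (-0.3827, 0.9877)

w_1 = (-4, 3, 2, 0); ‖w_1‖ = 5.3852, so e_1 = (-0.7428, 0.5571, 0.3714, 0.0000).
e_1·w_2 = (-0.7428)·2 + 0.5571·0 + 0.3714·0 + 0.0000·(-1) = -1.4856.
u_2 = w_2 + 1.4856·e_1 = (0.8966, 0.8276, 0.5517, -1.0000).
‖u_2‖ = 1.6713, so e_2 = (0.5365, 0.4952, 0.3301, -0.5984).
Qᵀb = (-3.5282, 1.6506).
Back-substitute: x_2 = 1.6506/1.6713 = 0.9877.
x_1 = (-3.5282 + 1.4856·0.9877)/5.3852 = -0.3827.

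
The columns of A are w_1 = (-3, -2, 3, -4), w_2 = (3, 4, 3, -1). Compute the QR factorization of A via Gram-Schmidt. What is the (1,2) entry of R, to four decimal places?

r_{12} = -0.6489

w_1 = (-3, -2, 3, -4); ‖w_1‖ = 6.1644, so q_1 = (-0.4867, -0.3244, 0.4867, -0.6489).
r_{12} = q_1·w_2 = -0.6489.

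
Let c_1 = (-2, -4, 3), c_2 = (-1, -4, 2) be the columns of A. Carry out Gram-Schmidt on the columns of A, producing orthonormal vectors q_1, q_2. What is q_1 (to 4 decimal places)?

c_1 = (-2, -4, 3); ‖c_1‖ = 5.3852, so q_1 = (-0.3714, -0.7428, 0.5571).

q_1 = (-0.3714, -0.7428, 0.5571)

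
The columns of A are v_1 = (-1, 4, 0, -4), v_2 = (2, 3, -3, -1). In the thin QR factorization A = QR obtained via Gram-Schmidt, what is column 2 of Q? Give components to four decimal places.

v_1 = (-1, 4, 0, -4); ‖v_1‖ = 5.7446, so q_1 = (-0.1741, 0.6963, 0.0000, -0.6963).
q_1·v_2 = (-0.1741)·2 + 0.6963·3 + 0.0000·(-3) + (-0.6963)·(-1) = 2.4371.
u_2 = v_2 − 2.4371·q_1 = (2.4242, 1.3030, -3.0000, 0.6970).
‖u_2‖ = 4.1304, so q_2 = (0.5869, 0.3155, -0.7263, 0.1687).

q_2 = (0.5869, 0.3155, -0.7263, 0.1687)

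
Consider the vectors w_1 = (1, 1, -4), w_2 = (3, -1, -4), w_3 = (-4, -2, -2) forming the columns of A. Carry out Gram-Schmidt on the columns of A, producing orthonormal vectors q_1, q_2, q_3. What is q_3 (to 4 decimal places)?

q_3 = (-0.6667, -0.6667, -0.3333)

q_1 = w_1/‖w_1‖ = (1, 1, -4)/4.2426 = (0.2357, 0.2357, -0.9428).
r_{12} = q_1·w_2 = 4.2426.
u_2 = w_2 − 4.2426·q_1 = (2.0000, -2.0000, 0.0000).
‖u_2‖ = 2.8284, so q_2 = (0.7071, -0.7071, 0.0000).
r_{13} = q_1·w_3 = 0.4714; r_{23} = q_2·w_3 = -1.4142.
u_3 = w_3 − 0.4714·q_1 + 1.4142·q_2 = (-3.1111, -3.1111, -1.5556).
‖u_3‖ = 4.6667, so q_3 = (-0.6667, -0.6667, -0.3333).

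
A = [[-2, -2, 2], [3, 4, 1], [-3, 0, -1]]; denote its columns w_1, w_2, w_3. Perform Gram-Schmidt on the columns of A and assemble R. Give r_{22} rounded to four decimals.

q_1 = w_1/‖w_1‖ = (-2, 3, -3)/4.6904 = (-0.4264, 0.6396, -0.6396).
r_{12} = q_1·w_2 = 3.4112.
u_2 = w_2 − 3.4112·q_1 = (-0.5455, 1.8182, 2.1818).
r_{22} = ‖u_2‖ = 2.8920.

r_{22} = 2.8920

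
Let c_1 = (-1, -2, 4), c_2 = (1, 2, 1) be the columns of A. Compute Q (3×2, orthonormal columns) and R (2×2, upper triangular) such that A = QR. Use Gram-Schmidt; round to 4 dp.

Q = [[-0.2182, 0.3904], [-0.4364, 0.7807], [0.8729, 0.4880]], R = [[4.5826, -0.2182], [0.0000, 2.4398]]

q_1 = c_1/‖c_1‖ = (-1, -2, 4)/4.5826 = (-0.2182, -0.4364, 0.8729).
r_{12} = q_1·c_2 = -0.2182.
u_2 = c_2 + 0.2182·q_1 = (0.9524, 1.9048, 1.1905).
‖u_2‖ = 2.4398, so q_2 = (0.3904, 0.7807, 0.4880).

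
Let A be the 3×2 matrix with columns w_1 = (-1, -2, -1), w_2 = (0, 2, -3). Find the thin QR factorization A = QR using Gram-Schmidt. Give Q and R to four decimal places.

Q = [[-0.4082, -0.0465], [-0.8165, 0.4652], [-0.4082, -0.8840]], R = [[2.4495, -0.4082], [0.0000, 3.5824]]

w_1 = (-1, -2, -1); ‖w_1‖ = 2.4495, so q_1 = (-0.4082, -0.8165, -0.4082).
q_1·w_2 = (-0.4082)·0 + (-0.8165)·2 + (-0.4082)·(-3) = -0.4082.
u_2 = w_2 + 0.4082·q_1 = (-0.1667, 1.6667, -3.1667).
‖u_2‖ = 3.5824, so q_2 = (-0.0465, 0.4652, -0.8840).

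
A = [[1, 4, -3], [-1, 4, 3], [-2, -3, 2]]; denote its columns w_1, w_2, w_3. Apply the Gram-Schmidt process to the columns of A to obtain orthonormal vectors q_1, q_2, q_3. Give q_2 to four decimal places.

q_1 = w_1/‖w_1‖ = (1, -1, -2)/2.4495 = (0.4082, -0.4082, -0.8165).
r_{12} = q_1·w_2 = 2.4495.
u_2 = w_2 − 2.4495·q_1 = (3.0000, 5.0000, -1.0000).
‖u_2‖ = 5.9161, so q_2 = (0.5071, 0.8452, -0.1690).

q_2 = (0.5071, 0.8452, -0.1690)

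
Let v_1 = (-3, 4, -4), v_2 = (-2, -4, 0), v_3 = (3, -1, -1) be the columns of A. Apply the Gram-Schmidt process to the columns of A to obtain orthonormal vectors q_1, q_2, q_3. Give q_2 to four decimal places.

q_1 = v_1/‖v_1‖ = (-3, 4, -4)/6.4031 = (-0.4685, 0.6247, -0.6247).
r_{12} = q_1·v_2 = -1.5617.
u_2 = v_2 + 1.5617·q_1 = (-2.7317, -3.0244, -0.9756).
‖u_2‖ = 4.1906, so q_2 = (-0.6519, -0.7217, -0.2328).

q_2 = (-0.6519, -0.7217, -0.2328)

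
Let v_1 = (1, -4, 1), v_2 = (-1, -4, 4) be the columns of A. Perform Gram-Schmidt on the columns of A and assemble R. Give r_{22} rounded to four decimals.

e_1 = v_1/‖v_1‖ = (1, -4, 1)/4.2426 = (0.2357, -0.9428, 0.2357).
r_{12} = e_1·v_2 = 4.4783.
u_2 = v_2 − 4.4783·e_1 = (-2.0556, 0.2222, 2.9444).
r_{22} = ‖u_2‖ = 3.5978.

r_{22} = 3.5978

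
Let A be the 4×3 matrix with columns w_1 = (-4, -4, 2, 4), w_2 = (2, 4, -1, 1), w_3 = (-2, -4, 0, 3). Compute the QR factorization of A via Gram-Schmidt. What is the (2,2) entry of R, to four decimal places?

r_{22} = 3.5626

q_1 = w_1/‖w_1‖ = (-4, -4, 2, 4)/7.2111 = (-0.5547, -0.5547, 0.2774, 0.5547).
r_{12} = q_1·w_2 = -3.0509.
u_2 = w_2 + 3.0509·q_1 = (0.3077, 2.3077, -0.1538, 2.6923).
r_{22} = ‖u_2‖ = 3.5626.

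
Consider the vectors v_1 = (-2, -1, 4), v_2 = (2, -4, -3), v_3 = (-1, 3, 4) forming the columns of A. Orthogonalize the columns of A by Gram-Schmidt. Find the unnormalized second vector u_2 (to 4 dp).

v_1 = (-2, -1, 4); ‖v_1‖ = 4.5826, so q_1 = (-0.4364, -0.2182, 0.8729).
q_1·v_2 = (-0.4364)·2 + (-0.2182)·(-4) + 0.8729·(-3) = -2.6186.
u_2 = v_2 + 2.6186·q_1 = (0.8571, -4.5714, -0.7143).

u_2 = (0.8571, -4.5714, -0.7143)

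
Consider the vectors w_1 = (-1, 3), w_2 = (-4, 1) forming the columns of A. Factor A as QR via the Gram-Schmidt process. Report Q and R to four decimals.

w_1 = (-1, 3); ‖w_1‖ = 3.1623, so q_1 = (-0.3162, 0.9487).
q_1·w_2 = (-0.3162)·(-4) + 0.9487·1 = 2.2136.
u_2 = w_2 − 2.2136·q_1 = (-3.3000, -1.1000).
‖u_2‖ = 3.4785, so q_2 = (-0.9487, -0.3162).

Q = [[-0.3162, -0.9487], [0.9487, -0.3162]], R = [[3.1623, 2.2136], [0.0000, 3.4785]]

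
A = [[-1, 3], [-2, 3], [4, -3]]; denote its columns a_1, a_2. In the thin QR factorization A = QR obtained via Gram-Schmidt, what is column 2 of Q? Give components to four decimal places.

a_1 = (-1, -2, 4); ‖a_1‖ = 4.5826, so q_1 = (-0.2182, -0.4364, 0.8729).
q_1·a_2 = (-0.2182)·3 + (-0.4364)·3 + 0.8729·(-3) = -4.5826.
u_2 = a_2 + 4.5826·q_1 = (2.0000, 1.0000, 1.0000).
‖u_2‖ = 2.4495, so q_2 = (0.8165, 0.4082, 0.4082).

q_2 = (0.8165, 0.4082, 0.4082)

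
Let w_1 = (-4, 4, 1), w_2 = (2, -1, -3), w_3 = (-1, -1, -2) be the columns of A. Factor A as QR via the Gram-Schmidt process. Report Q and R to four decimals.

Q = [[-0.6963, 0.0678, -0.7145], [0.6963, 0.3053, -0.6496], [0.1741, -0.9498, -0.2598]], R = [[5.7446, -2.6112, -0.3482], [0.0000, 2.6799, 1.5265], [0.0000, 0.0000, 1.8838]]

q_1 = w_1/‖w_1‖ = (-4, 4, 1)/5.7446 = (-0.6963, 0.6963, 0.1741).
r_{12} = q_1·w_2 = -2.6112.
u_2 = w_2 + 2.6112·q_1 = (0.1818, 0.8182, -2.5455).
‖u_2‖ = 2.6799, so q_2 = (0.0678, 0.3053, -0.9498).
r_{13} = q_1·w_3 = -0.3482; r_{23} = q_2·w_3 = 1.5265.
u_3 = w_3 + 0.3482·q_1 − 1.5265·q_2 = (-1.3460, -1.2236, -0.4895).
‖u_3‖ = 1.8838, so q_3 = (-0.7145, -0.6496, -0.2598).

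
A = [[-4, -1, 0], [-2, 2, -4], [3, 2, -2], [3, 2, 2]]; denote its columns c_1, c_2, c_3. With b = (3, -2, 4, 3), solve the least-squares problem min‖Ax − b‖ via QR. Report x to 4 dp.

e_1 = c_1/‖c_1‖ = (-4, -2, 3, 3)/6.1644 = (-0.6489, -0.3244, 0.4867, 0.4867).
r_{12} = e_1·c_2 = 1.9467.
u_2 = c_2 − 1.9467·e_1 = (0.2632, 2.6316, 1.0526, 1.0526).
‖u_2‖ = 3.0349, so e_2 = (0.0867, 0.8671, 0.3468, 0.3468).
r_{13} = e_1·c_3 = 1.2978; r_{23} = e_2·c_3 = -3.4684.
u_3 = c_3 − 1.2978·e_1 + 3.4684·e_2 = (1.1429, -0.5714, -1.4286, 2.5714).
‖u_3‖ = 3.2071, so e_3 = (0.3563, -0.1782, -0.4454, 0.8018).
Qᵀb = (2.1089, 0.9538, 2.0490).
Back-substitute: x_3 = 2.0490/3.2071 = 0.6389.
x_2 = (0.9538 + 3.4684·0.6389)/3.0349 = 1.0444.
x_1 = (2.1089 − 1.9467·1.0444 − 1.2978·0.6389)/6.1644 = -0.1222.

x = (-0.1222, 1.0444, 0.6389)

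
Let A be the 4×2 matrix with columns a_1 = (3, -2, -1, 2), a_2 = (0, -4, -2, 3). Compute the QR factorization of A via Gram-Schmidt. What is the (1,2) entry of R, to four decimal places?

r_{12} = 3.7712

q_1 = a_1/‖a_1‖ = (3, -2, -1, 2)/4.2426 = (0.7071, -0.4714, -0.2357, 0.4714).
r_{12} = q_1·a_2 = 3.7712.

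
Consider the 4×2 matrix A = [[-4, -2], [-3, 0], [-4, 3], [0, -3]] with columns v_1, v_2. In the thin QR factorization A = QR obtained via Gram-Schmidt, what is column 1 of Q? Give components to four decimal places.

e_1 = v_1/‖v_1‖ = (-4, -3, -4, 0)/6.4031 = (-0.6247, -0.4685, -0.6247, 0.0000).

e_1 = (-0.6247, -0.4685, -0.6247, 0.0000)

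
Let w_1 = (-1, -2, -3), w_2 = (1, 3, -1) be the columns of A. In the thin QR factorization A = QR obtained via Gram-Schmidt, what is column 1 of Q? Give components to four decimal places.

e_1 = (-0.2673, -0.5345, -0.8018)

w_1 = (-1, -2, -3); ‖w_1‖ = 3.7417, so e_1 = (-0.2673, -0.5345, -0.8018).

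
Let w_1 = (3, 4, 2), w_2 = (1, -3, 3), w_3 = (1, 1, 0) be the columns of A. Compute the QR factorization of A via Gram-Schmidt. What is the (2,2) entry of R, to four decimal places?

r_{22} = 4.3232

q_1 = w_1/‖w_1‖ = (3, 4, 2)/5.3852 = (0.5571, 0.7428, 0.3714).
r_{12} = q_1·w_2 = -0.5571.
u_2 = w_2 + 0.5571·q_1 = (1.3103, -2.5862, 3.2069).
r_{22} = ‖u_2‖ = 4.3232.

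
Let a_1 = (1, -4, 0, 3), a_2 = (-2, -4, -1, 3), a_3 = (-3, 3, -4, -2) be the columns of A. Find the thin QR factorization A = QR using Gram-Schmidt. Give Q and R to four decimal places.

Q = [[0.1961, -0.9284, 0.3149], [-0.7845, -0.1485, 0.0894], [0.0000, -0.3218, -0.9448], [0.5883, 0.1114, 0.0143]], R = [[5.0990, 4.5107, -4.1184], [0.0000, 3.1071, 3.4042], [0.0000, 0.0000, 3.0741]]

q_1 = a_1/‖a_1‖ = (1, -4, 0, 3)/5.0990 = (0.1961, -0.7845, 0.0000, 0.5883).
r_{12} = q_1·a_2 = 4.5107.
u_2 = a_2 − 4.5107·q_1 = (-2.8846, -0.4615, -1.0000, 0.3462).
‖u_2‖ = 3.1071, so q_2 = (-0.9284, -0.1485, -0.3218, 0.1114).
r_{13} = q_1·a_3 = -4.1184; r_{23} = q_2·a_3 = 3.4042.
u_3 = a_3 + 4.1184·q_1 − 3.4042·q_2 = (0.9681, 0.2749, -2.9044, 0.0438).
‖u_3‖ = 3.0741, so q_3 = (0.3149, 0.0894, -0.9448, 0.0143).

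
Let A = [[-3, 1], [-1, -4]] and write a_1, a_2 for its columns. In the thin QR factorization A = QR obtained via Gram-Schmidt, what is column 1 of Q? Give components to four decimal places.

q_1 = (-0.9487, -0.3162)

a_1 = (-3, -1); ‖a_1‖ = 3.1623, so q_1 = (-0.9487, -0.3162).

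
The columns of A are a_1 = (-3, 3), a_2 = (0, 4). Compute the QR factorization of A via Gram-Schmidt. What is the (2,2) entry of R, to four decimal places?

r_{22} = 2.8284

a_1 = (-3, 3); ‖a_1‖ = 4.2426, so q_1 = (-0.7071, 0.7071).
q_1·a_2 = (-0.7071)·0 + 0.7071·4 = 2.8284.
u_2 = a_2 − 2.8284·q_1 = (2.0000, 2.0000).
r_{22} = ‖u_2‖ = 2.8284.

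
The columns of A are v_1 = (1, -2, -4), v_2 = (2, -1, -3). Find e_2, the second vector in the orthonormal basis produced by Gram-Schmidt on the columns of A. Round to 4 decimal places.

v_1 = (1, -2, -4); ‖v_1‖ = 4.5826, so e_1 = (0.2182, -0.4364, -0.8729).
e_1·v_2 = 0.2182·2 + (-0.4364)·(-1) + (-0.8729)·(-3) = 3.4915.
u_2 = v_2 − 3.4915·e_1 = (1.2381, 0.5238, 0.0476).
‖u_2‖ = 1.3452, so e_2 = (0.9204, 0.3894, 0.0354).

e_2 = (0.9204, 0.3894, 0.0354)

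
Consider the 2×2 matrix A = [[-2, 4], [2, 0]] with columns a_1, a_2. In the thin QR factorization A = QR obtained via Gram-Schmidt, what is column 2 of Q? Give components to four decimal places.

e_1 = a_1/‖a_1‖ = (-2, 2)/2.8284 = (-0.7071, 0.7071).
r_{12} = e_1·a_2 = -2.8284.
u_2 = a_2 + 2.8284·e_1 = (2.0000, 2.0000).
‖u_2‖ = 2.8284, so e_2 = (0.7071, 0.7071).

e_2 = (0.7071, 0.7071)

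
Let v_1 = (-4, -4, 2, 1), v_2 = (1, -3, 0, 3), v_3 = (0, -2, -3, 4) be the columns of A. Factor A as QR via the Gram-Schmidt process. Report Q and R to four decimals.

Q = [[-0.6576, 0.5520, -0.4782], [-0.6576, -0.4566, 0.1533], [0.3288, -0.1499, -0.8062], [0.1644, 0.6815, 0.3127]], R = [[6.0828, 1.8084, 0.9864], [0.0000, 3.9661, 4.0887], [0.0000, 0.0000, 3.3629]]

e_1 = v_1/‖v_1‖ = (-4, -4, 2, 1)/6.0828 = (-0.6576, -0.6576, 0.3288, 0.1644).
r_{12} = e_1·v_2 = 1.8084.
u_2 = v_2 − 1.8084·e_1 = (2.1892, -1.8108, -0.5946, 2.7027).
‖u_2‖ = 3.9661, so e_2 = (0.5520, -0.4566, -0.1499, 0.6815).
r_{13} = e_1·v_3 = 0.9864; r_{23} = e_2·v_3 = 4.0887.
u_3 = v_3 − 0.9864·e_1 − 4.0887·e_2 = (-1.6082, 0.5155, -2.7113, 1.0515).
‖u_3‖ = 3.3629, so e_3 = (-0.4782, 0.1533, -0.8062, 0.3127).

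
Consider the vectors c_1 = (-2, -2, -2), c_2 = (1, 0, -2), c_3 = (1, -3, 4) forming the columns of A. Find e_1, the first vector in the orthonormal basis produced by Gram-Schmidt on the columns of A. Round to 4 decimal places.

c_1 = (-2, -2, -2); ‖c_1‖ = 3.4641, so e_1 = (-0.5774, -0.5774, -0.5774).

e_1 = (-0.5774, -0.5774, -0.5774)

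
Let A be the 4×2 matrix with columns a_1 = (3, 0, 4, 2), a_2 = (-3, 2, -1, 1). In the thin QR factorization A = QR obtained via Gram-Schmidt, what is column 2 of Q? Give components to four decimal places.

q_2 = (-0.5659, 0.6078, 0.1572, 0.5344)

q_1 = a_1/‖a_1‖ = (3, 0, 4, 2)/5.3852 = (0.5571, 0.0000, 0.7428, 0.3714).
r_{12} = q_1·a_2 = -2.0426.
u_2 = a_2 + 2.0426·q_1 = (-1.8621, 2.0000, 0.5172, 1.7586).
‖u_2‖ = 3.2905, so q_2 = (-0.5659, 0.6078, 0.1572, 0.5344).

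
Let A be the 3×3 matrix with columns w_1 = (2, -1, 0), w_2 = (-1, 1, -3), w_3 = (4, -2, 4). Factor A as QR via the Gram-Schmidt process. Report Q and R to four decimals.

e_1 = w_1/‖w_1‖ = (2, -1, 0)/2.2361 = (0.8944, -0.4472, 0.0000).
r_{12} = e_1·w_2 = -1.3416.
u_2 = w_2 + 1.3416·e_1 = (0.2000, 0.4000, -3.0000).
‖u_2‖ = 3.0332, so e_2 = (0.0659, 0.1319, -0.9891).
r_{13} = e_1·w_3 = 4.4721; r_{23} = e_2·w_3 = -3.9563.
u_3 = w_3 − 4.4721·e_1 + 3.9563·e_2 = (0.2609, 0.5217, 0.0870).
‖u_3‖ = 0.5898, so e_3 = (0.4423, 0.8847, 0.1474).

Q = [[0.8944, 0.0659, 0.4423], [-0.4472, 0.1319, 0.8847], [0.0000, -0.9891, 0.1474]], R = [[2.2361, -1.3416, 4.4721], [0.0000, 3.0332, -3.9563], [0.0000, 0.0000, 0.5898]]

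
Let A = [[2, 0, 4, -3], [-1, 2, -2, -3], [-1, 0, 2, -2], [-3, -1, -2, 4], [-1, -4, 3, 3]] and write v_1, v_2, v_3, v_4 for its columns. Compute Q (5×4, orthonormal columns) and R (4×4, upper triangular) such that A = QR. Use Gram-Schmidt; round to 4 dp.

Q = [[0.5000, -0.1418, 0.5558, 0.2365], [-0.2500, 0.5245, 0.2052, -0.6751], [-0.2500, 0.0709, 0.7991, 0.0673], [-0.7500, -0.0142, 0.0017, 0.5158], [-0.2500, -0.8364, 0.1022, -0.4665]], R = [[4.0000, 1.2500, 2.7500, -4.0000], [0.0000, 4.4088, -3.9552, -3.8559], [0.0000, 0.0000, 3.7141, -3.5677], [0.0000, 0.0000, 0.0000, 1.8447]]

e_1 = v_1/‖v_1‖ = (2, -1, -1, -3, -1)/4.0000 = (0.5000, -0.2500, -0.2500, -0.7500, -0.2500).
r_{12} = e_1·v_2 = 1.2500.
u_2 = v_2 − 1.2500·e_1 = (-0.6250, 2.3125, 0.3125, -0.0625, -3.6875).
‖u_2‖ = 4.4088, so e_2 = (-0.1418, 0.5245, 0.0709, -0.0142, -0.8364).
r_{13} = e_1·v_3 = 2.7500; r_{23} = e_2·v_3 = -3.9552.
u_3 = v_3 − 2.7500·e_1 + 3.9552·e_2 = (2.0643, 0.7621, 2.9678, 0.0064, 0.3794).
‖u_3‖ = 3.7141, so e_3 = (0.5558, 0.2052, 0.7991, 0.0017, 0.1022).
r_{14} = e_1·v_4 = -4.0000; r_{24} = e_2·v_4 = -3.8559; r_{34} = e_3·v_4 = -3.5677.
u_4 = v_4 + 4.0000·e_1 + 3.8559·e_2 + 3.5677·e_3 = (0.4364, -1.2455, 0.1242, 0.9515, -0.8606).
‖u_4‖ = 1.8447, so e_4 = (0.2365, -0.6751, 0.0673, 0.5158, -0.4665).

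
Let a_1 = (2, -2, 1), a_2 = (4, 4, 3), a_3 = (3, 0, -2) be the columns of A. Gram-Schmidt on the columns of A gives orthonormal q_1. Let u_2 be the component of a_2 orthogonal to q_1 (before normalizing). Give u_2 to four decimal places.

a_1 = (2, -2, 1); ‖a_1‖ = 3.0000, so q_1 = (0.6667, -0.6667, 0.3333).
q_1·a_2 = 0.6667·4 + (-0.6667)·4 + 0.3333·3 = 1.0000.
u_2 = a_2 − 1.0000·q_1 = (3.3333, 4.6667, 2.6667).

u_2 = (3.3333, 4.6667, 2.6667)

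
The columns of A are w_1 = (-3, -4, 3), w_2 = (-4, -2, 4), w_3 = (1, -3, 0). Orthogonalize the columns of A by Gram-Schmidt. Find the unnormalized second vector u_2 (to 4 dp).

u_2 = (-1.1765, 1.7647, 1.1765)

w_1 = (-3, -4, 3); ‖w_1‖ = 5.8310, so e_1 = (-0.5145, -0.6860, 0.5145).
e_1·w_2 = (-0.5145)·(-4) + (-0.6860)·(-2) + 0.5145·4 = 5.4880.
u_2 = w_2 − 5.4880·e_1 = (-1.1765, 1.7647, 1.1765).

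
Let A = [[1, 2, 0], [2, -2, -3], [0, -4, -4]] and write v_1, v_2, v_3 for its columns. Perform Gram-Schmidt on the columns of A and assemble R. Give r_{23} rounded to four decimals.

r_{23} = 4.0692

v_1 = (1, 2, 0); ‖v_1‖ = 2.2361, so e_1 = (0.4472, 0.8944, 0.0000).
e_1·v_2 = 0.4472·2 + 0.8944·(-2) + 0.0000·(-4) = -0.8944.
u_2 = v_2 + 0.8944·e_1 = (2.4000, -1.2000, -4.0000).
‖u_2‖ = 4.8166, so e_2 = (0.4983, -0.2491, -0.8305).
r_{23} = e_2·v_3 = 4.0692.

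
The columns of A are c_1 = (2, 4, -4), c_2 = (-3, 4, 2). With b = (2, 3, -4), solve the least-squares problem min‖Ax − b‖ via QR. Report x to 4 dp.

x = (0.8962, -0.1308)

c_1 = (2, 4, -4); ‖c_1‖ = 6.0000, so q_1 = (0.3333, 0.6667, -0.6667).
q_1·c_2 = 0.3333·(-3) + 0.6667·4 + (-0.6667)·2 = 0.3333.
u_2 = c_2 − 0.3333·q_1 = (-3.1111, 3.7778, 2.2222).
‖u_2‖ = 5.3748, so q_2 = (-0.5788, 0.7029, 0.4134).
Qᵀb = (5.3333, -0.7029).
Back-substitute: x_2 = -0.7029/5.3748 = -0.1308.
x_1 = (5.3333 − 0.3333·(-0.1308))/6.0000 = 0.8962.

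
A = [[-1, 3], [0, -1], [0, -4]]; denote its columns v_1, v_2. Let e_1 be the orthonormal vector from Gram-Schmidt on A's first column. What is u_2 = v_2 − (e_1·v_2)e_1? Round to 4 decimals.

v_1 = (-1, 0, 0); ‖v_1‖ = 1.0000, so e_1 = (-1.0000, 0.0000, 0.0000).
e_1·v_2 = (-1.0000)·3 + 0.0000·(-1) + 0.0000·(-4) = -3.0000.
u_2 = v_2 + 3.0000·e_1 = (0.0000, -1.0000, -4.0000).

u_2 = (0.0000, -1.0000, -4.0000)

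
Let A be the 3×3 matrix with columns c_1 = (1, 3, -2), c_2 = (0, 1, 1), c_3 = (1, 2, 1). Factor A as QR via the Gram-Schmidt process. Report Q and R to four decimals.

Q = [[0.2673, -0.0514, 0.9623], [0.8018, 0.5658, -0.1925], [-0.5345, 0.8230, 0.1925]], R = [[3.7417, 0.2673, 1.3363], [0.0000, 1.3887, 1.9031], [0.0000, 0.0000, 0.7698]]

c_1 = (1, 3, -2); ‖c_1‖ = 3.7417, so q_1 = (0.2673, 0.8018, -0.5345).
q_1·c_2 = 0.2673·0 + 0.8018·1 + (-0.5345)·1 = 0.2673.
u_2 = c_2 − 0.2673·q_1 = (-0.0714, 0.7857, 1.1429).
‖u_2‖ = 1.3887, so q_2 = (-0.0514, 0.5658, 0.8230).
q_1·c_3 = 0.2673·1 + 0.8018·2 + (-0.5345)·1 = 1.3363; q_2·c_3 = (-0.0514)·1 + 0.5658·2 + 0.8230·1 = 1.9031.
u_3 = c_3 − 1.3363·q_1 − 1.9031·q_2 = (0.7407, -0.1481, 0.1481).
‖u_3‖ = 0.7698, so q_3 = (0.9623, -0.1925, 0.1925).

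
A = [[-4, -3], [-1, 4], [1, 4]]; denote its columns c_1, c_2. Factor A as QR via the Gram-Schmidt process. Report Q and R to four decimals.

Q = [[-0.9428, -0.0580], [-0.2357, 0.8124], [0.2357, 0.5803]], R = [[4.2426, 2.8284], [0.0000, 5.7446]]

c_1 = (-4, -1, 1); ‖c_1‖ = 4.2426, so e_1 = (-0.9428, -0.2357, 0.2357).
e_1·c_2 = (-0.9428)·(-3) + (-0.2357)·4 + 0.2357·4 = 2.8284.
u_2 = c_2 − 2.8284·e_1 = (-0.3333, 4.6667, 3.3333).
‖u_2‖ = 5.7446, so e_2 = (-0.0580, 0.8124, 0.5803).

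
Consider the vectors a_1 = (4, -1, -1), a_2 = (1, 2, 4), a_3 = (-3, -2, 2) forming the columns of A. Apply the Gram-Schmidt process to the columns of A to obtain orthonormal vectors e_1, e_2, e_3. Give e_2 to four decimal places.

e_2 = (0.3169, 0.4144, 0.8532)

e_1 = a_1/‖a_1‖ = (4, -1, -1)/4.2426 = (0.9428, -0.2357, -0.2357).
r_{12} = e_1·a_2 = -0.4714.
u_2 = a_2 + 0.4714·e_1 = (1.4444, 1.8889, 3.8889).
‖u_2‖ = 4.5583, so e_2 = (0.3169, 0.4144, 0.8532).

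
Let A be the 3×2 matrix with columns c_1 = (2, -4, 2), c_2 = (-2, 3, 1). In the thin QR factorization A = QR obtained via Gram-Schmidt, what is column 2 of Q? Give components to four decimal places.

c_1 = (2, -4, 2); ‖c_1‖ = 4.8990, so e_1 = (0.4082, -0.8165, 0.4082).
e_1·c_2 = 0.4082·(-2) + (-0.8165)·3 + 0.4082·1 = -2.8577.
u_2 = c_2 + 2.8577·e_1 = (-0.8333, 0.6667, 2.1667).
‖u_2‖ = 2.4152, so e_2 = (-0.3450, 0.2760, 0.8971).

e_2 = (-0.3450, 0.2760, 0.8971)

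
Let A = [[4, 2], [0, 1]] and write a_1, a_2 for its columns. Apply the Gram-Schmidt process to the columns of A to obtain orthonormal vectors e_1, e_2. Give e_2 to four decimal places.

e_2 = (0.0000, 1.0000)

e_1 = a_1/‖a_1‖ = (4, 0)/4.0000 = (1.0000, 0.0000).
r_{12} = e_1·a_2 = 2.0000.
u_2 = a_2 − 2.0000·e_1 = (0.0000, 1.0000).
‖u_2‖ = 1.0000, so e_2 = (0.0000, 1.0000).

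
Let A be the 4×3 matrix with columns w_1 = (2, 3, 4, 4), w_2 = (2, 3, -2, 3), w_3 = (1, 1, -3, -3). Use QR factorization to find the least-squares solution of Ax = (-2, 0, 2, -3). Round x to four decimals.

x = (0.4179, -0.9689, 0.5439)

w_1 = (2, 3, 4, 4); ‖w_1‖ = 6.7082, so q_1 = (0.2981, 0.4472, 0.5963, 0.5963).
q_1·w_2 = 0.2981·2 + 0.4472·3 + 0.5963·(-2) + 0.5963·3 = 2.5342.
u_2 = w_2 − 2.5342·q_1 = (1.2444, 1.8667, -3.5111, 1.4889).
‖u_2‖ = 4.4247, so q_2 = (0.2813, 0.4219, -0.7935, 0.3365).
q_1·w_3 = 0.2981·1 + 0.4472·1 + 0.5963·(-3) + 0.5963·(-3) = -2.8324; q_2·w_3 = 0.2813·1 + 0.4219·1 + (-0.7935)·(-3) + 0.3365·(-3) = 2.0742.
u_3 = w_3 + 2.8324·q_1 − 2.0742·q_2 = (1.2611, 1.3916, 0.3348, -2.0091).
‖u_3‖ = 2.7704, so q_3 = (0.4552, 0.5023, 0.1209, -0.7252).
Qᵀb = (-1.1926, -3.1590, 1.5069).
Back-substitute: x_3 = 1.5069/2.7704 = 0.5439.
x_2 = (-3.1590 − 2.0742·0.5439)/4.4247 = -0.9689.
x_1 = (-1.1926 − 2.5342·(-0.9689) + 2.8324·0.5439)/6.7082 = 0.4179.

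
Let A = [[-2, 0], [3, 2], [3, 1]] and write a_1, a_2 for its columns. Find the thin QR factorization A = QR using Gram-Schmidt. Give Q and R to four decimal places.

Q = [[-0.4264, 0.7126], [0.6396, 0.6730], [0.6396, -0.1980]], R = [[4.6904, 1.9188], [0.0000, 1.1481]]

e_1 = a_1/‖a_1‖ = (-2, 3, 3)/4.6904 = (-0.4264, 0.6396, 0.6396).
r_{12} = e_1·a_2 = 1.9188.
u_2 = a_2 − 1.9188·e_1 = (0.8182, 0.7727, -0.2273).
‖u_2‖ = 1.1481, so e_2 = (0.7126, 0.6730, -0.1980).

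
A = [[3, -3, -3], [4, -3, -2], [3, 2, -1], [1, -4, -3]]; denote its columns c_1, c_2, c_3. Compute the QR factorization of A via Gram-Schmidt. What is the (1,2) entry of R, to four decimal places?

r_{12} = -3.2116

c_1 = (3, 4, 3, 1); ‖c_1‖ = 5.9161, so q_1 = (0.5071, 0.6761, 0.5071, 0.1690).
r_{12} = q_1·c_2 = -3.2116.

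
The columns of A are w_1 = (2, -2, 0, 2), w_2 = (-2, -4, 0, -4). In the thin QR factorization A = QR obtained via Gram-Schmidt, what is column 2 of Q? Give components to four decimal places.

e_2 = (-0.2265, -0.7926, 0.0000, -0.5661)

w_1 = (2, -2, 0, 2); ‖w_1‖ = 3.4641, so e_1 = (0.5774, -0.5774, 0.0000, 0.5774).
e_1·w_2 = 0.5774·(-2) + (-0.5774)·(-4) + 0.0000·0 + 0.5774·(-4) = -1.1547.
u_2 = w_2 + 1.1547·e_1 = (-1.3333, -4.6667, 0.0000, -3.3333).
‖u_2‖ = 5.8878, so e_2 = (-0.2265, -0.7926, 0.0000, -0.5661).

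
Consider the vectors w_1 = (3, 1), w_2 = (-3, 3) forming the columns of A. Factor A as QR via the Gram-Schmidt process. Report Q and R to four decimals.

w_1 = (3, 1); ‖w_1‖ = 3.1623, so e_1 = (0.9487, 0.3162).
e_1·w_2 = 0.9487·(-3) + 0.3162·3 = -1.8974.
u_2 = w_2 + 1.8974·e_1 = (-1.2000, 3.6000).
‖u_2‖ = 3.7947, so e_2 = (-0.3162, 0.9487).

Q = [[0.9487, -0.3162], [0.3162, 0.9487]], R = [[3.1623, -1.8974], [0.0000, 3.7947]]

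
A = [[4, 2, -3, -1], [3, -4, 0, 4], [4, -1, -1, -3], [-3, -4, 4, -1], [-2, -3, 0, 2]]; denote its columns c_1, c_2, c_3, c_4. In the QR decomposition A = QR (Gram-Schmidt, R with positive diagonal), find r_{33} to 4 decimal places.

r_{33} = 2.4117

c_1 = (4, 3, 4, -3, -2); ‖c_1‖ = 7.3485, so e_1 = (0.5443, 0.4082, 0.5443, -0.4082, -0.2722).
e_1·c_2 = 0.5443·2 + 0.4082·(-4) + 0.5443·(-1) + (-0.4082)·(-4) + (-0.2722)·(-3) = 1.3608.
u_2 = c_2 − 1.3608·e_1 = (1.2593, -4.5556, -1.7407, -3.4444, -2.6296).
‖u_2‖ = 6.6444, so e_2 = (0.1895, -0.6856, -0.2620, -0.5184, -0.3958).
e_1·c_3 = 0.5443·(-3) + 0.4082·0 + 0.5443·(-1) + (-0.4082)·4 + (-0.2722)·0 = -3.8103; e_2·c_3 = 0.1895·(-3) + (-0.6856)·0 + (-0.2620)·(-1) + (-0.5184)·4 + (-0.3958)·0 = -2.3802.
u_3 = c_3 + 3.8103·e_1 + 2.3802·e_2 = (-0.4748, -0.0763, 0.4505, 1.2106, -1.9790).
r_{33} = ‖u_3‖ = 2.4117.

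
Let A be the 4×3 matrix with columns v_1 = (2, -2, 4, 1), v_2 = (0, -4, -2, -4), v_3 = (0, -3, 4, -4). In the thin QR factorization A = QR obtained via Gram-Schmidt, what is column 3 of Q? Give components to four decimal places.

v_1 = (2, -2, 4, 1); ‖v_1‖ = 5.0000, so q_1 = (0.4000, -0.4000, 0.8000, 0.2000).
q_1·v_2 = 0.4000·0 + (-0.4000)·(-4) + 0.8000·(-2) + 0.2000·(-4) = -0.8000.
u_2 = v_2 + 0.8000·q_1 = (0.3200, -4.3200, -1.3600, -3.8400).
‖u_2‖ = 5.9464, so q_2 = (0.0538, -0.7265, -0.2287, -0.6458).
q_1·v_3 = 0.4000·0 + (-0.4000)·(-3) + 0.8000·4 + 0.2000·(-4) = 3.6000; q_2·v_3 = 0.0538·0 + (-0.7265)·(-3) + (-0.2287)·4 + (-0.6458)·(-4) = 3.8477.
u_3 = v_3 − 3.6000·q_1 − 3.8477·q_2 = (-1.6471, 1.2353, 2.0000, -2.2353).
‖u_3‖ = 3.6380, so q_3 = (-0.4527, 0.3395, 0.5497, -0.6144).

q_3 = (-0.4527, 0.3395, 0.5497, -0.6144)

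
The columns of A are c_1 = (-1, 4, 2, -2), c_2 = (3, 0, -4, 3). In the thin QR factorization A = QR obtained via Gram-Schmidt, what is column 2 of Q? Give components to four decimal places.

q_2 = (0.4898, 0.5742, -0.5573, 0.3462)

q_1 = c_1/‖c_1‖ = (-1, 4, 2, -2)/5.0000 = (-0.2000, 0.8000, 0.4000, -0.4000).
r_{12} = q_1·c_2 = -3.4000.
u_2 = c_2 + 3.4000·q_1 = (2.3200, 2.7200, -2.6400, 1.6400).
‖u_2‖ = 4.7371, so q_2 = (0.4898, 0.5742, -0.5573, 0.3462).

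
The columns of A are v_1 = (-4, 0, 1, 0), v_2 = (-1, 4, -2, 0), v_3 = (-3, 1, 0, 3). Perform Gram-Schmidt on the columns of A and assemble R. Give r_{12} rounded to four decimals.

v_1 = (-4, 0, 1, 0); ‖v_1‖ = 4.1231, so e_1 = (-0.9701, 0.0000, 0.2425, 0.0000).
r_{12} = e_1·v_2 = 0.4851.

r_{12} = 0.4851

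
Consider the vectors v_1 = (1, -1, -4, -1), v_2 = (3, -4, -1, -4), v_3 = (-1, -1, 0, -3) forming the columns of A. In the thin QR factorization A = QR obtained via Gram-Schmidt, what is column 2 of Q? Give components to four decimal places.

v_1 = (1, -1, -4, -1); ‖v_1‖ = 4.3589, so q_1 = (0.2294, -0.2294, -0.9177, -0.2294).
q_1·v_2 = 0.2294·3 + (-0.2294)·(-4) + (-0.9177)·(-1) + (-0.2294)·(-4) = 3.4412.
u_2 = v_2 − 3.4412·q_1 = (2.2105, -3.2105, 2.1579, -3.2105).
‖u_2‖ = 5.4916, so q_2 = (0.4025, -0.5846, 0.3929, -0.5846).

q_2 = (0.4025, -0.5846, 0.3929, -0.5846)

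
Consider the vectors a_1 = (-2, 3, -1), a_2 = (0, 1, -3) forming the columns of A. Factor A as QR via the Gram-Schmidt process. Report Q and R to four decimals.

e_1 = a_1/‖a_1‖ = (-2, 3, -1)/3.7417 = (-0.5345, 0.8018, -0.2673).
r_{12} = e_1·a_2 = 1.6036.
u_2 = a_2 − 1.6036·e_1 = (0.8571, -0.2857, -2.5714).
‖u_2‖ = 2.7255, so e_2 = (0.3145, -0.1048, -0.9435).

Q = [[-0.5345, 0.3145], [0.8018, -0.1048], [-0.2673, -0.9435]], R = [[3.7417, 1.6036], [0.0000, 2.7255]]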